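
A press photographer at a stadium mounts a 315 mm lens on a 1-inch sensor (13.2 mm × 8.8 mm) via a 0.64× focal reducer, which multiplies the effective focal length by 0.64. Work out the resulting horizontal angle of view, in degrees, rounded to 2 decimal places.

Effective focal length f = 315 × 0.64 = 201.6 mm.
α = 2·arctan(13.2 / (2 × 201.6)) = 2·arctan(0.03274) ≈ 3.7502°.

3.75°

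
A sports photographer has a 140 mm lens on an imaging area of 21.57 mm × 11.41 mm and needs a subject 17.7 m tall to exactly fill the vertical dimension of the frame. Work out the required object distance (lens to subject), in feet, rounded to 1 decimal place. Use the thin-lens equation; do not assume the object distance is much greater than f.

713.0 ft

W: 17.7 m = 17700 mm.
Magnification m = h/W = dᵢ/dₒ; combined with 1/f = 1/dₒ + 1/dᵢ this gives dₒ = f·(1 + W/h).
dₒ = 140 mm × (1 + 17700/11.41) = 140 × 1552.2708 ≈ 217317.914 mm = 217317.914/304.8 ft = 712.985 ft.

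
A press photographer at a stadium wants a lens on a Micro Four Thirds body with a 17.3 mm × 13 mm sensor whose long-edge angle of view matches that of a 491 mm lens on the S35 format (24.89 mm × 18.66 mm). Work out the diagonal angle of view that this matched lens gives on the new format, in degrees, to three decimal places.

3.632°

Equal long-edge AOV ⇒ f₂ = f₁ · 17.3/24.89 = 491 × 0.69506 ≈ 341.2736 mm.
Sensor diagonal = √(17.3² + 13²) = √468.2900 ≈ 21.6400 mm.
Diagonal AOV on the new format = 2·arctan(21.6400 / (2 × 341.2736)) = 2·arctan(0.03170) ≈ 3.6319°.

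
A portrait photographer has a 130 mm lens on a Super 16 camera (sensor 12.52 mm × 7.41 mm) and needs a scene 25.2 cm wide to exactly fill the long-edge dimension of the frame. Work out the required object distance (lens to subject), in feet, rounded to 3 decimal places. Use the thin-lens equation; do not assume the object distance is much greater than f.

W: 25.2 cm = 252 mm.
Magnification m = w/W = dᵢ/dₒ; combined with 1/f = 1/dₒ + 1/dᵢ this gives dₒ = f·(1 + W/w).
dₒ = 130 mm × (1 + 252/12.52) = 130 × 21.1278 ≈ 2746.613 mm = 2746.613/304.8 ft = 9.0112 ft.

9.011 ft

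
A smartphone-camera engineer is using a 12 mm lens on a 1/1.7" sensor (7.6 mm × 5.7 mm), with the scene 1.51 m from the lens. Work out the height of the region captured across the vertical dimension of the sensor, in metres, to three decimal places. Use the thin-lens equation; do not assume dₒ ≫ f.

dₒ: 1.51 m = 1510 mm.
Similar triangles through the lens centre give W/dₒ = h/dᵢ; with 1/f = 1/dₒ + 1/dᵢ this gives W = h·(dₒ − f)/f.
W = 5.7 mm × (1510 − 12) / 12 = 5.7 × 124.8333 ≈ 711.550 mm = 0.71155 m.

0.712 m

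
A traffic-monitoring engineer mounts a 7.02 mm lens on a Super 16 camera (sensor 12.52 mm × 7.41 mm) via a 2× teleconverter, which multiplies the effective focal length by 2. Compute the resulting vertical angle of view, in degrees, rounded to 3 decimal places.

Effective focal length f = 7.02 × 2 = 14.04 mm.
α = 2·arctan(7.41 / (2 × 14.04)) = 2·arctan(0.26389) ≈ 29.5655°.

29.565°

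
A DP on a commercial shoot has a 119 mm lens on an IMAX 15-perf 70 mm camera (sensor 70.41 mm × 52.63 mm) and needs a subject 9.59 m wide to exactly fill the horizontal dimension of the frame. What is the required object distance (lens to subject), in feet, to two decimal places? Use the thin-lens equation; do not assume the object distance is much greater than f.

W: 9.59 m = 9590 mm.
Magnification m = w/W = dᵢ/dₒ; combined with 1/f = 1/dₒ + 1/dᵢ this gives dₒ = f·(1 + W/w).
dₒ = 119 mm × (1 + 9590/70.41) = 119 × 137.2022 ≈ 16327.067 mm = 16327.067/304.8 ft = 53.5665 ft.

53.57 ft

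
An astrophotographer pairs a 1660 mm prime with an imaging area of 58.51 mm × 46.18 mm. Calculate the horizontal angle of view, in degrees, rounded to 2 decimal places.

Angle of view α = 2·arctan(w/2f) with w = 58.51 mm and f = 1660 mm.
w/2f = 0.01762; arctan(0.01762) ≈ 1.0096°, so α ≈ 2.0193°.

2.02°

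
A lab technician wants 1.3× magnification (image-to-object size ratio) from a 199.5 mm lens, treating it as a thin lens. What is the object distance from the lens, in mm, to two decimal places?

352.96 mm

With m = dᵢ/dₒ and 1/f = 1/dₒ + 1/dᵢ, substituting dᵢ = m·dₒ gives 1/f = (1 + 1/m)/dₒ, hence dₒ = f·(1 + 1/m).
dₒ = 199.5 × (1 + 1/1.3) = 199.5 × 1.76923 ≈ 352.962 mm.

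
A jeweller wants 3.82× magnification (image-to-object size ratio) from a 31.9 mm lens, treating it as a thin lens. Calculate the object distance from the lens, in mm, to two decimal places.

With m = dᵢ/dₒ and 1/f = 1/dₒ + 1/dᵢ, substituting dᵢ = m·dₒ gives 1/f = (1 + 1/m)/dₒ, hence dₒ = f·(1 + 1/m).
dₒ = 31.9 × (1 + 1/3.82) = 31.9 × 1.26178 ≈ 40.251 mm.

40.25 mm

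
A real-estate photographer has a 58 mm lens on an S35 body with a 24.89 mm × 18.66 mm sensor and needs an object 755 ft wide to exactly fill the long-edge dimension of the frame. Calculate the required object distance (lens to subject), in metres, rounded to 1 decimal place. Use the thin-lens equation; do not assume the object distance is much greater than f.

536.3 m

W: 755 ft × 304.8 mm/ft = 230123.99 mm.
Magnification m = w/W = dᵢ/dₒ; combined with 1/f = 1/dₒ + 1/dᵢ this gives dₒ = f·(1 + W/w).
dₒ = 58 mm × (1 + 230124/24.89) = 58 × 9246.6405 ≈ 536305.150 mm = 536.305 m.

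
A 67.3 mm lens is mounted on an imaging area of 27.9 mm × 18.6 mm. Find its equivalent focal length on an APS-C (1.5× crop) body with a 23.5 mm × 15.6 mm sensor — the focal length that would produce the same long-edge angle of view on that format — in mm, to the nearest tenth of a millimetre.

56.7 mm

Equal angle of view means equal width/f ratio, so f₂ = f₁ · (width₂/width₁) = 67.3 × 23.5/27.9.
f₂ = 67.3 × 0.84229 ≈ 56.686 mm.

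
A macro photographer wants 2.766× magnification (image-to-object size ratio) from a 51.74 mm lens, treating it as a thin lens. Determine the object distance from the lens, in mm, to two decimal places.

With m = dᵢ/dₒ and 1/f = 1/dₒ + 1/dᵢ, substituting dᵢ = m·dₒ gives 1/f = (1 + 1/m)/dₒ, hence dₒ = f·(1 + 1/m).
dₒ = 51.74 × (1 + 1/2.766) = 51.74 × 1.36153 ≈ 70.446 mm.

70.45 mm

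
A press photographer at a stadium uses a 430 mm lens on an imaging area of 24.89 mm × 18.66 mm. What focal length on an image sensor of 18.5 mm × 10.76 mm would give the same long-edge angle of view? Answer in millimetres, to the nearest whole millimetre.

320 mm

Equal angle of view means equal width/f ratio, so f₂ = f₁ · (width₂/width₁) = 430 × 18.5/24.89.
f₂ = 430 × 0.74327 ≈ 319.606 mm.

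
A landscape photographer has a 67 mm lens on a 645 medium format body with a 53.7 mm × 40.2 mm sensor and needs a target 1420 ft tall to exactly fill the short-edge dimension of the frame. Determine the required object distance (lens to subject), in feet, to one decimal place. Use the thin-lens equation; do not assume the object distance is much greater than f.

W: 1420 ft × 304.8 mm/ft = 432815.99 mm.
Magnification m = h/W = dᵢ/dₒ; combined with 1/f = 1/dₒ + 1/dᵢ this gives dₒ = f·(1 + W/h).
dₒ = 67 mm × (1 + 432816/40.2) = 67 × 10767.5668 ≈ 721426.977 mm = 721426.977/304.8 ft = 2366.89 ft.

2366.9 ft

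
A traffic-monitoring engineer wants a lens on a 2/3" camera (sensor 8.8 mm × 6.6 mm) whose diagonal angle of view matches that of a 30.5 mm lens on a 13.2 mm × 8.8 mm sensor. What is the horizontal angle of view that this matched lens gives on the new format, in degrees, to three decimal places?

Sensor diagonal = √(13.2² + 8.8²) = √251.6800 ≈ 15.8644 mm.
Sensor diagonal = √(8.8² + 6.6²) = √121.0000 ≈ 11.0000 mm.
Equal diagonal AOV ⇒ f₂ = f₁ · 11.0000/15.8644 = 30.5 × 0.69338 ≈ 21.1479 mm.
Horizontal AOV on the new format = 2·arctan(8.8 / (2 × 21.1479)) = 2·arctan(0.20806) ≈ 23.5063°.

23.506°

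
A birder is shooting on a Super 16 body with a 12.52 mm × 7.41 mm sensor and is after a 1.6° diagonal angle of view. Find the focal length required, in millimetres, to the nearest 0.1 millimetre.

Sensor diagonal = √(12.52² + 7.41²) = √211.6585 ≈ 14.5485 mm.
From α = 2·arctan(d/2f) we get f = d / (2·tan(α/2)).
With d = 14.5485 mm and α/2 = 0.8°, tan(α/2) ≈ 0.01396, so f ≈ 14.5485 / 0.02793 ≈ 520.9455 mm.

520.9 mm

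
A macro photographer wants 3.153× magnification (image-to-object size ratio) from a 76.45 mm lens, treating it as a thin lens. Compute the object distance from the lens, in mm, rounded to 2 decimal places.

With m = dᵢ/dₒ and 1/f = 1/dₒ + 1/dᵢ, substituting dᵢ = m·dₒ gives 1/f = (1 + 1/m)/dₒ, hence dₒ = f·(1 + 1/m).
dₒ = 76.45 × (1 + 1/3.153) = 76.45 × 1.31716 ≈ 100.697 mm.

100.70 mm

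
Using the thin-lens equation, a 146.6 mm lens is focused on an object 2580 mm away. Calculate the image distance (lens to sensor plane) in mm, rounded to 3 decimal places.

1/dᵢ = 1/f − 1/dₒ = 1/146.6 − 1/2580 = 0.0064337 mm⁻¹.
dᵢ = 1/0.0064337 ≈ 155.4319 mm.

155.432 mm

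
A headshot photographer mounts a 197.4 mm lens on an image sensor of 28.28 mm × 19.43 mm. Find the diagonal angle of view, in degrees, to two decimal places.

Sensor diagonal = √(28.28² + 19.43²) = √1177.2833 ≈ 34.3116 mm.
Angle of view α = 2·arctan(d/2f) with d = 34.3116 mm and f = 197.4 mm.
d/2f = 0.08691; arctan(0.08691) ≈ 4.9670°, so α ≈ 9.9340°.

9.93°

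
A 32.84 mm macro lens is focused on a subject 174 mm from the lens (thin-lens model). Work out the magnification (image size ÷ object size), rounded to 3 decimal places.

0.233×

Thin lens: 1/f = 1/dₒ + 1/dᵢ → 1/dᵢ = 1/32.84 − 1/174 = 0.0247035 mm⁻¹, so dᵢ ≈ 40.4800 mm.
Magnification m = dᵢ/dₒ = 40.4800/174 ≈ 0.23264.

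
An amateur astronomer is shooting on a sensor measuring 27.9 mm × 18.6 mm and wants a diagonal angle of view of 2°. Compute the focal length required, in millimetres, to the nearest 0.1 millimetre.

960.5 mm

Sensor diagonal = √(27.9² + 18.6²) = √1124.3700 ≈ 33.5316 mm.
From α = 2·arctan(d/2f) we get f = d / (2·tan(α/2)).
With d = 33.5316 mm and α/2 = 1°, tan(α/2) ≈ 0.01746, so f ≈ 33.5316 / 0.03491 ≈ 960.5128 mm.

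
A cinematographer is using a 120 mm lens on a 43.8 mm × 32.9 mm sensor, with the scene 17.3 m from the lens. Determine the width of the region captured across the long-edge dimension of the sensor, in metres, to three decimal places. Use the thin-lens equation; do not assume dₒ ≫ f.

dₒ: 17.3 m = 17300 mm.
Similar triangles through the lens centre give W/dₒ = w/dᵢ; with 1/f = 1/dₒ + 1/dᵢ this gives W = w·(dₒ − f)/f.
W = 43.8 mm × (17300 − 120) / 120 = 43.8 × 143.1667 ≈ 6270.700 mm = 6.2707 m.

6.271 m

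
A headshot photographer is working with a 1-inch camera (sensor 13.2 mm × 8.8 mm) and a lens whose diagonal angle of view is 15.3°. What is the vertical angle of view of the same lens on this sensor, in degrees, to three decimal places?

Sensor diagonal = √(13.2² + 8.8²) = √251.6800 ≈ 15.8644 mm.
From the diagonal AOV: f = 15.8644 / (2·tan(7.65°)) = 15.8644 / 0.26863 ≈ 59.0560 mm.
Vertical AOV = 2·arctan(8.8 / (2 × 59.0560)) = 2·arctan(0.07451) ≈ 8.5220°.

8.522°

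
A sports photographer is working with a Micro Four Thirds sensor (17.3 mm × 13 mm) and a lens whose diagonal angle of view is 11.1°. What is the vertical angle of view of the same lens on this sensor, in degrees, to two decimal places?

Sensor diagonal = √(17.3² + 13²) = √468.2900 ≈ 21.6400 mm.
From the diagonal AOV: f = 21.6400 / (2·tan(5.55°)) = 21.6400 / 0.19434 ≈ 111.3514 mm.
Vertical AOV = 2·arctan(13 / (2 × 111.3514)) = 2·arctan(0.05837) ≈ 6.6816°.

6.68°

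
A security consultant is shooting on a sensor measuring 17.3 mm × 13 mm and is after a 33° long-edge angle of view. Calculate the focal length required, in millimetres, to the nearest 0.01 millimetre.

From α = 2·arctan(w/2f) we get f = w / (2·tan(α/2)).
With w = 17.3 mm and α/2 = 16.5°, tan(α/2) ≈ 0.29621, so f ≈ 17.3 / 0.59243 ≈ 29.2019 mm.

29.20 mm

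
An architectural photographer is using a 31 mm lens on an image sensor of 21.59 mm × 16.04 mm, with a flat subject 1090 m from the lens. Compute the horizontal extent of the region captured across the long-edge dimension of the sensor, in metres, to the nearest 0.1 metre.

dₒ: 1090 m = 1.09e+06 mm.
Similar triangles through the lens centre give W/dₒ = w/dᵢ; with 1/f = 1/dₒ + 1/dᵢ this gives W = w·(dₒ − f)/f.
W = 21.59 mm × (1.09e+06 − 31) / 31 = 21.59 × 35160.2903 ≈ 759110.668 mm = 759.111 m.

759.1 m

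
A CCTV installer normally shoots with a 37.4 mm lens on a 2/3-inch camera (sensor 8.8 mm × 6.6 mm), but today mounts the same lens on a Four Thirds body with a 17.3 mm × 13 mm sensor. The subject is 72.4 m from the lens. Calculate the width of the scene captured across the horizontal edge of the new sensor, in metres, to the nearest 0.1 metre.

33.5 m

The focal length stays 37.4 mm; the relevant sensor dimension is now w = 17.3 mm. Object distance dₒ = 72.4 m = 72400 mm.
Thin-lens field width W = w·(dₒ − f)/f = 17.3 × (72400 − 37.4)/37.4 ≈ 33472.540 mm = 33.4725 m.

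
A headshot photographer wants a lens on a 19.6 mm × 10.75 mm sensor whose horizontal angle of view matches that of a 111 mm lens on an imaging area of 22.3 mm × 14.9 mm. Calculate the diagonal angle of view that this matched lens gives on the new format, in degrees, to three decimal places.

13.071°

Equal horizontal AOV ⇒ f₂ = f₁ · 19.6/22.3 = 111 × 0.87892 ≈ 97.5605 mm.
Sensor diagonal = √(19.6² + 10.75²) = √499.7225 ≈ 22.3545 mm.
Diagonal AOV on the new format = 2·arctan(22.3545 / (2 × 97.5605)) = 2·arctan(0.11457) ≈ 13.0714°.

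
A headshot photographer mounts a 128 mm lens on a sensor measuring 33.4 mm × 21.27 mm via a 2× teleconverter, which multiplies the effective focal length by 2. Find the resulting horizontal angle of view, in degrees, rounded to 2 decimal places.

7.46°

Effective focal length f = 128 × 2 = 256 mm.
α = 2·arctan(33.4 / (2 × 256)) = 2·arctan(0.06523) ≈ 7.4647°.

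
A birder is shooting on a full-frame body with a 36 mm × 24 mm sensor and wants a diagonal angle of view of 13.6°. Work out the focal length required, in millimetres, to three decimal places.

181.422 mm

Sensor diagonal = √(36² + 24²) = √1872.0000 ≈ 43.2666 mm.
From α = 2·arctan(d/2f) we get f = d / (2·tan(α/2)).
With d = 43.2666 mm and α/2 = 6.8°, tan(α/2) ≈ 0.11924, so f ≈ 43.2666 / 0.23849 ≈ 181.4224 mm.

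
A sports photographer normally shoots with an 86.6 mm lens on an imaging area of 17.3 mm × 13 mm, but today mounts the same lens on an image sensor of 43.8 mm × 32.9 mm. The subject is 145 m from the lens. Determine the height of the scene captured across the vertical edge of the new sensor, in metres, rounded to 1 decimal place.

The focal length stays 86.6 mm; the relevant sensor dimension is now h = 32.9 mm. Object distance dₒ = 145 m = 145000 mm.
Thin-lens field height W = h·(dₒ − f)/f = 32.9 × (145000 − 86.6)/86.6 ≈ 55053.705 mm = 55.0537 m.

55.1 m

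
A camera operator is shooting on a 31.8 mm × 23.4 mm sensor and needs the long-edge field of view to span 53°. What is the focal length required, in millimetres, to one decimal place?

From α = 2·arctan(w/2f) we get f = w / (2·tan(α/2)).
With w = 31.8 mm and α/2 = 26.5°, tan(α/2) ≈ 0.49858, so f ≈ 31.8 / 0.99716 ≈ 31.8905 mm.

31.9 mm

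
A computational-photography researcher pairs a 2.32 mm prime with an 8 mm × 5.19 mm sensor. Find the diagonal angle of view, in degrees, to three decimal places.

Sensor diagonal = √(8² + 5.19²) = √90.9361 ≈ 9.5360 mm.
Angle of view α = 2·arctan(d/2f) with d = 9.5360 mm and f = 2.32 mm.
d/2f = 2.05518; arctan(2.05518) ≈ 64.0536°, so α ≈ 128.1072°.

128.107°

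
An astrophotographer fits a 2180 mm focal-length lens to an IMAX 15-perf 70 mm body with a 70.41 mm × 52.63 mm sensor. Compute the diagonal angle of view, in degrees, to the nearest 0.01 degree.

2.31°

Sensor diagonal = √(70.41² + 52.63²) = √7727.4850 ≈ 87.9061 mm.
Angle of view α = 2·arctan(d/2f) with d = 87.9061 mm and f = 2180 mm.
d/2f = 0.02016; arctan(0.02016) ≈ 1.1550°, so α ≈ 2.3101°.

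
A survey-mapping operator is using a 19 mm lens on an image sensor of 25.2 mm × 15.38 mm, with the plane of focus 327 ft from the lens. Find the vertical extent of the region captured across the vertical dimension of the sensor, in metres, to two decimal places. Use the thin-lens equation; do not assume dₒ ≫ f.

dₒ: 327 ft × 304.8 mm/ft = 99669.60 mm.
Similar triangles through the lens centre give W/dₒ = h/dᵢ; with 1/f = 1/dₒ + 1/dᵢ this gives W = h·(dₒ − f)/f.
W = 15.38 mm × (99669.6 − 19) / 19 = 15.38 × 5244.7683 ≈ 80664.536 mm = 80.6645 m.

80.66 m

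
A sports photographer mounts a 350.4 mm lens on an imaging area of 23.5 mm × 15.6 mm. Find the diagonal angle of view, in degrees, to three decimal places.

Sensor diagonal = √(23.5² + 15.6²) = √795.6100 ≈ 28.2066 mm.
Angle of view α = 2·arctan(d/2f) with d = 28.2066 mm and f = 350.4 mm.
d/2f = 0.04025; arctan(0.04025) ≈ 2.3049°, so α ≈ 4.6097°.

4.610°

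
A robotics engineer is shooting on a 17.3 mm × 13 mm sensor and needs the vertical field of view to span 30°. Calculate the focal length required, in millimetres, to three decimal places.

From α = 2·arctan(h/2f) we get f = h / (2·tan(α/2)).
With h = 13 mm and α/2 = 15°, tan(α/2) ≈ 0.26795, so f ≈ 13 / 0.53590 ≈ 24.2583 mm.

24.258 mm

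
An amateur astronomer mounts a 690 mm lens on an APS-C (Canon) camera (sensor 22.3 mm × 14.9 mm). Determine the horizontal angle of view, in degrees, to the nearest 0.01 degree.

Angle of view α = 2·arctan(w/2f) with w = 22.3 mm and f = 690 mm.
w/2f = 0.01616; arctan(0.01616) ≈ 0.9258°, so α ≈ 1.8516°.

1.85°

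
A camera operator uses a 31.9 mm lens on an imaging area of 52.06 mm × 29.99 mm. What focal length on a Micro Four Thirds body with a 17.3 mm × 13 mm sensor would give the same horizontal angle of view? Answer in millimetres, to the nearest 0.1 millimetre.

Equal angle of view means equal width/f ratio, so f₂ = f₁ · (width₂/width₁) = 31.9 × 17.3/52.06.
f₂ = 31.9 × 0.33231 ≈ 10.601 mm.

10.6 mm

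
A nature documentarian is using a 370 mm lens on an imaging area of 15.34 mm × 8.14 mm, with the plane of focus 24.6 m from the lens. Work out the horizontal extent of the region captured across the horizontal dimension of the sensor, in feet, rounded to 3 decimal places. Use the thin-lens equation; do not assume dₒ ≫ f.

dₒ: 24.6 m = 24600 mm.
Similar triangles through the lens centre give W/dₒ = w/dᵢ; with 1/f = 1/dₒ + 1/dᵢ this gives W = w·(dₒ − f)/f.
W = 15.34 mm × (24600 − 370) / 370 = 15.34 × 65.4865 ≈ 1004.563 mm = 1004.563/304.8 ft = 3.29581 ft.

3.296 ft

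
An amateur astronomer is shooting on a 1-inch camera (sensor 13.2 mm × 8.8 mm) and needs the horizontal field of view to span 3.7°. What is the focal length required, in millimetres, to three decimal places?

From α = 2·arctan(w/2f) we get f = w / (2·tan(α/2)).
With w = 13.2 mm and α/2 = 1.85°, tan(α/2) ≈ 0.03230, so f ≈ 13.2 / 0.06460 ≈ 204.3355 mm.

204.336 mm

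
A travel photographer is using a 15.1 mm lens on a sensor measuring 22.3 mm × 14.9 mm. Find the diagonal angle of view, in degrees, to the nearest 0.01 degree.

Sensor diagonal = √(22.3² + 14.9²) = √719.3000 ≈ 26.8198 mm.
Angle of view α = 2·arctan(d/2f) with d = 26.8198 mm and f = 15.1 mm.
d/2f = 0.88807; arctan(0.88807) ≈ 41.6074°, so α ≈ 83.2148°.

83.21°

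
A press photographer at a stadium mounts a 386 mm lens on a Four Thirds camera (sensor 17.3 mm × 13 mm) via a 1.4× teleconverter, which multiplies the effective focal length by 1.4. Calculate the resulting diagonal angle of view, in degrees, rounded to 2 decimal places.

Effective focal length f = 386 × 1.4 = 540.4 mm.
Sensor diagonal = √(17.3² + 13²) = √468.2900 ≈ 21.6400 mm.
α = 2·arctan(21.640 / (2 × 540.4)) = 2·arctan(0.02002) ≈ 2.2941°.

2.29°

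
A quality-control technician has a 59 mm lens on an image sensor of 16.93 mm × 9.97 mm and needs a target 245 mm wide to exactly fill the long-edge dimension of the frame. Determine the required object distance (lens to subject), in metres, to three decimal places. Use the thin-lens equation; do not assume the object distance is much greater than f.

Magnification m = w/W = dᵢ/dₒ; combined with 1/f = 1/dₒ + 1/dᵢ this gives dₒ = f·(1 + W/w).
dₒ = 59 mm × (1 + 245/16.93) = 59 × 15.4714 ≈ 912.810 mm = 0.91281 m.

0.913 m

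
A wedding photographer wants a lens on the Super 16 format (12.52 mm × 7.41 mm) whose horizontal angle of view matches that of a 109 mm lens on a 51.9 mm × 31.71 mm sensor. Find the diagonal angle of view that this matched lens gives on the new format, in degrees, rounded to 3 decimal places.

30.928°

Equal horizontal AOV ⇒ f₂ = f₁ · 12.52/51.9 = 109 × 0.24123 ≈ 26.2944 mm.
Sensor diagonal = √(12.52² + 7.41²) = √211.6585 ≈ 14.5485 mm.
Diagonal AOV on the new format = 2·arctan(14.5485 / (2 × 26.2944)) = 2·arctan(0.27665) ≈ 30.9278°.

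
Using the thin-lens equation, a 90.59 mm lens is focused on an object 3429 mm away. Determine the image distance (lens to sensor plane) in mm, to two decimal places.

93.05 mm

1/dᵢ = 1/f − 1/dₒ = 1/90.59 − 1/3429 = 0.0107471 mm⁻¹.
dᵢ = 1/0.0107471 ≈ 93.0482 mm.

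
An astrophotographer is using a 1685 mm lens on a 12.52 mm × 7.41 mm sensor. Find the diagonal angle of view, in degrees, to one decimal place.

0.5°

Sensor diagonal = √(12.52² + 7.41²) = √211.6585 ≈ 14.5485 mm.
Angle of view α = 2·arctan(d/2f) with d = 14.5485 mm and f = 1685 mm.
d/2f = 0.00432; arctan(0.00432) ≈ 0.2473°, so α ≈ 0.4947°.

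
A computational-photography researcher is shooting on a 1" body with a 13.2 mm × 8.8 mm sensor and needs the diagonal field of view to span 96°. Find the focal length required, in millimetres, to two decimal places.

Sensor diagonal = √(13.2² + 8.8²) = √251.6800 ≈ 15.8644 mm.
From α = 2·arctan(d/2f) we get f = d / (2·tan(α/2)).
With d = 15.8644 mm and α/2 = 48°, tan(α/2) ≈ 1.11061, so f ≈ 15.8644 / 2.22123 ≈ 7.1422 mm.

7.14 mm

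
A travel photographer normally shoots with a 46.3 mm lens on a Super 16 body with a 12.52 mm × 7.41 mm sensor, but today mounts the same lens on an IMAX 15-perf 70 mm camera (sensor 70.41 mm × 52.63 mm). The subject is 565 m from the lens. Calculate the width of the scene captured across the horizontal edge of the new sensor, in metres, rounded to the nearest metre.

859 m

The focal length stays 46.3 mm; the relevant sensor dimension is now w = 70.41 mm. Object distance dₒ = 565 m = 565000 mm.
Thin-lens field width W = w·(dₒ − f)/f = 70.41 × (565000 − 46.3)/46.3 ≈ 859144.493 mm = 859.144 m.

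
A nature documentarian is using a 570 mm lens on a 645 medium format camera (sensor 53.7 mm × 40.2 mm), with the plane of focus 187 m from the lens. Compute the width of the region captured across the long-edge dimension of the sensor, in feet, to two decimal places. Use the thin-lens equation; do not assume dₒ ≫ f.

57.62 ft

dₒ: 187 m = 187000 mm.
Similar triangles through the lens centre give W/dₒ = w/dᵢ; with 1/f = 1/dₒ + 1/dᵢ this gives W = w·(dₒ − f)/f.
W = 53.7 mm × (187000 − 570) / 570 = 53.7 × 327.0702 ≈ 17563.668 mm = 17563.668/304.8 ft = 57.6236 ft.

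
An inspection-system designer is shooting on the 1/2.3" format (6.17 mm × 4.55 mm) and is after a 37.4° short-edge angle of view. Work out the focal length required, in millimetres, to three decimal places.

From α = 2·arctan(h/2f) we get f = h / (2·tan(α/2)).
With h = 4.55 mm and α/2 = 18.7°, tan(α/2) ≈ 0.33848, so f ≈ 4.55 / 0.67696 ≈ 6.7212 mm.

6.721 mm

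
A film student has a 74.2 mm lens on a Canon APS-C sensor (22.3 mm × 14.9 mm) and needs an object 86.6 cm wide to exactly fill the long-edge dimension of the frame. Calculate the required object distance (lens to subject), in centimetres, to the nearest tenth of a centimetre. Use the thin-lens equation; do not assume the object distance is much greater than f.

295.6 cm

W: 86.6 cm = 866 mm.
Magnification m = w/W = dᵢ/dₒ; combined with 1/f = 1/dₒ + 1/dᵢ this gives dₒ = f·(1 + W/w).
dₒ = 74.2 mm × (1 + 866/22.3) = 74.2 × 39.8341 ≈ 2955.689 mm = 295.569 cm.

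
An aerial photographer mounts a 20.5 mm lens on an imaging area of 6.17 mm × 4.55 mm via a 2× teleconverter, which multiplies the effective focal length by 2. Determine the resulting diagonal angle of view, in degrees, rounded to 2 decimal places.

10.68°

Effective focal length f = 20.5 × 2 = 41 mm.
Sensor diagonal = √(6.17² + 4.55²) = √58.7714 ≈ 7.6663 mm.
α = 2·arctan(7.666 / (2 × 41)) = 2·arctan(0.09349) ≈ 10.6822°.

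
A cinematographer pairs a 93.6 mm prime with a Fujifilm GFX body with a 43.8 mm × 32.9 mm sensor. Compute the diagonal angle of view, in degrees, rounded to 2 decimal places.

Sensor diagonal = √(43.8² + 32.9²) = √3000.8500 ≈ 54.7800 mm.
Angle of view α = 2·arctan(d/2f) with d = 54.7800 mm and f = 93.6 mm.
d/2f = 0.29263; arctan(0.29263) ≈ 16.3110°, so α ≈ 32.6219°.

32.62°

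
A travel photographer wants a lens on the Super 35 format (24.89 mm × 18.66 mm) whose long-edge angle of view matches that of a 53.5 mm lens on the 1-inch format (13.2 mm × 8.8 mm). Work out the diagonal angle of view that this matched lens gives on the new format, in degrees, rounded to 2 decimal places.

17.53°

Equal long-edge AOV ⇒ f₂ = f₁ · 24.89/13.2 = 53.5 × 1.88561 ≈ 100.8799 mm.
Sensor diagonal = √(24.89² + 18.66²) = √967.7077 ≈ 31.1080 mm.
Diagonal AOV on the new format = 2·arctan(31.1080 / (2 × 100.8799)) = 2·arctan(0.15418) ≈ 17.5301°.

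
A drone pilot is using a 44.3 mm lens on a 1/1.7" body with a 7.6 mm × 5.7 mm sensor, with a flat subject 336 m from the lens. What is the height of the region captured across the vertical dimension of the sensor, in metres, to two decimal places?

dₒ: 336 m = 336000 mm.
Similar triangles through the lens centre give W/dₒ = h/dᵢ; with 1/f = 1/dₒ + 1/dᵢ this gives W = h·(dₒ − f)/f.
W = 5.7 mm × (336000 − 44.3) / 44.3 = 5.7 × 7583.6501 ≈ 43226.806 mm = 43.2268 m.

43.23 m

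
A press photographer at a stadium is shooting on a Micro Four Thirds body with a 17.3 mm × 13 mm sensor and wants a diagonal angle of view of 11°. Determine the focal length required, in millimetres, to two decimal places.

112.37 mm

Sensor diagonal = √(17.3² + 13²) = √468.2900 ≈ 21.6400 mm.
From α = 2·arctan(d/2f) we get f = d / (2·tan(α/2)).
With d = 21.6400 mm and α/2 = 5.5°, tan(α/2) ≈ 0.09629, so f ≈ 21.6400 / 0.19258 ≈ 112.3700 mm.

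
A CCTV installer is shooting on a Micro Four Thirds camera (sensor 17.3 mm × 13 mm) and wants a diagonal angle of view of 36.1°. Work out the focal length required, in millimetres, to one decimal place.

Sensor diagonal = √(17.3² + 13²) = √468.2900 ≈ 21.6400 mm.
From α = 2·arctan(d/2f) we get f = d / (2·tan(α/2)).
With d = 21.6400 mm and α/2 = 18.05°, tan(α/2) ≈ 0.32588, so f ≈ 21.6400 / 0.65177 ≈ 33.2019 mm.

33.2 mm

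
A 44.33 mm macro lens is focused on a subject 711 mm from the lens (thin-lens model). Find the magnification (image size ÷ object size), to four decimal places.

0.0665×

Thin lens: 1/f = 1/dₒ + 1/dᵢ → 1/dᵢ = 1/44.33 − 1/711 = 0.0211516 mm⁻¹, so dᵢ ≈ 47.2777 mm.
Magnification m = dᵢ/dₒ = 47.2777/711 ≈ 0.06649.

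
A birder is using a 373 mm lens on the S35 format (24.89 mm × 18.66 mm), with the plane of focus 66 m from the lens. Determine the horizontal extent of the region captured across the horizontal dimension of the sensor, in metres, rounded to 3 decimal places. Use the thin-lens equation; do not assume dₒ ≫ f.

dₒ: 66 m = 66000 mm.
Similar triangles through the lens centre give W/dₒ = w/dᵢ; with 1/f = 1/dₒ + 1/dᵢ this gives W = w·(dₒ − f)/f.
W = 24.89 mm × (66000 − 373) / 373 = 24.89 × 175.9437 ≈ 4379.239 mm = 4.37924 m.

4.379 m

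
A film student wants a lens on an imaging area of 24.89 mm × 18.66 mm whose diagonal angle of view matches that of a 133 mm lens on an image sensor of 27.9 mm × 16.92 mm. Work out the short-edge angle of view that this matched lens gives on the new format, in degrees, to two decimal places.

Sensor diagonal = √(27.9² + 16.92²) = √1064.6964 ≈ 32.6297 mm.
Sensor diagonal = √(24.89² + 18.66²) = √967.7077 ≈ 31.1080 mm.
Equal diagonal AOV ⇒ f₂ = f₁ · 31.1080/32.6297 = 133 × 0.95337 ≈ 126.7975 mm.
Short-edge AOV on the new format = 2·arctan(18.66 / (2 × 126.7975)) = 2·arctan(0.07358) ≈ 8.4167°.

8.42°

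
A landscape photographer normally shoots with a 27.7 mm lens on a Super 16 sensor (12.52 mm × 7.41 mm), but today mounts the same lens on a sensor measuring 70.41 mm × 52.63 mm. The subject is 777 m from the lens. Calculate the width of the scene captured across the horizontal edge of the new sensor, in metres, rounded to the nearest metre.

The focal length stays 27.7 mm; the relevant sensor dimension is now w = 70.41 mm. Object distance dₒ = 777 m = 777000 mm.
Thin-lens field width W = w·(dₒ − f)/f = 70.41 × (777000 − 27.7)/27.7 ≈ 1974968.218 mm = 1974.97 m.

1975 m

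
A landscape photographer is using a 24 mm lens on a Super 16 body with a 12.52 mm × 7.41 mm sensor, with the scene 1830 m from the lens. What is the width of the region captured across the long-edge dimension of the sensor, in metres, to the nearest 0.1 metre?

954.6 m

dₒ: 1830 m = 1.83e+06 mm.
Similar triangles through the lens centre give W/dₒ = w/dᵢ; with 1/f = 1/dₒ + 1/dᵢ this gives W = w·(dₒ − f)/f.
W = 12.52 mm × (1.83e+06 − 24) / 24 = 12.52 × 76249.0000 ≈ 954637.480 mm = 954.637 m.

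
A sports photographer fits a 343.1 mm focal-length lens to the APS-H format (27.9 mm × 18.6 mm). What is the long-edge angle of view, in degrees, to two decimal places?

Angle of view α = 2·arctan(w/2f) with w = 27.9 mm and f = 343.1 mm.
w/2f = 0.04066; arctan(0.04066) ≈ 2.3283°, so α ≈ 4.6566°.

4.66°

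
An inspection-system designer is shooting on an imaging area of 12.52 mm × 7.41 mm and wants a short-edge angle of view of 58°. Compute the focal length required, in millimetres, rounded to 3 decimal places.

From α = 2·arctan(h/2f) we get f = h / (2·tan(α/2)).
With h = 7.41 mm and α/2 = 29°, tan(α/2) ≈ 0.55431, so f ≈ 7.41 / 1.10862 ≈ 6.6840 mm.

6.684 mm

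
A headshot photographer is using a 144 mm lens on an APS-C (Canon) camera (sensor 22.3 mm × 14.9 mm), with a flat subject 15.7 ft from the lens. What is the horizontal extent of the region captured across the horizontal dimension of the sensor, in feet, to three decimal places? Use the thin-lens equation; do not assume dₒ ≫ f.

2.358 ft

dₒ: 15.7 ft × 304.8 mm/ft = 4785.36 mm.
Similar triangles through the lens centre give W/dₒ = w/dᵢ; with 1/f = 1/dₒ + 1/dᵢ this gives W = w·(dₒ − f)/f.
W = 22.3 mm × (4785.36 − 144) / 144 = 22.3 × 32.2317 ≈ 718.766 mm = 718.766/304.8 ft = 2.35816 ft.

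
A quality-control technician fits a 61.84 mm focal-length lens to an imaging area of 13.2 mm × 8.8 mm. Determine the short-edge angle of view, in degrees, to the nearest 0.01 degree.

Angle of view α = 2·arctan(h/2f) with h = 8.8 mm and f = 61.84 mm.
h/2f = 0.07115; arctan(0.07115) ≈ 4.0698°, so α ≈ 8.1396°.

8.14°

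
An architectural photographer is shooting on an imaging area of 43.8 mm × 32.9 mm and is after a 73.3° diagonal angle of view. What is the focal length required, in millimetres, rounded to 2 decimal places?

36.81 mm

Sensor diagonal = √(43.8² + 32.9²) = √3000.8500 ≈ 54.7800 mm.
From α = 2·arctan(d/2f) we get f = d / (2·tan(α/2)).
With d = 54.7800 mm and α/2 = 36.65°, tan(α/2) ≈ 0.74402, so f ≈ 54.7800 / 1.48804 ≈ 36.8135 mm.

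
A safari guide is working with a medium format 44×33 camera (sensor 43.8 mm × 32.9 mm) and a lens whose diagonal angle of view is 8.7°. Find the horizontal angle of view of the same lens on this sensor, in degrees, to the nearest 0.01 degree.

6.96°

Sensor diagonal = √(43.8² + 32.9²) = √3000.8500 ≈ 54.7800 mm.
From the diagonal AOV: f = 54.7800 / (2·tan(4.35°)) = 54.7800 / 0.15214 ≈ 360.0725 mm.
Horizontal AOV = 2·arctan(43.8 / (2 × 360.0725)) = 2·arctan(0.06082) ≈ 6.9610°.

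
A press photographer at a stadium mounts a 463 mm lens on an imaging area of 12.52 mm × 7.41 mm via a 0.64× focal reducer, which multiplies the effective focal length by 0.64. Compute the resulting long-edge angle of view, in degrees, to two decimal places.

Effective focal length f = 463 × 0.64 = 296.32 mm.
α = 2·arctan(12.52 / (2 × 296.32)) = 2·arctan(0.02113) ≈ 2.4205°.

2.42°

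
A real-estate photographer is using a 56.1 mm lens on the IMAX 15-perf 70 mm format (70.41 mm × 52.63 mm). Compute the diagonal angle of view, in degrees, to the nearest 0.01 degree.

Sensor diagonal = √(70.41² + 52.63²) = √7727.4850 ≈ 87.9061 mm.
Angle of view α = 2·arctan(d/2f) with d = 87.9061 mm and f = 56.1 mm.
d/2f = 0.78348; arctan(0.78348) ≈ 38.0779°, so α ≈ 76.1558°.

76.16°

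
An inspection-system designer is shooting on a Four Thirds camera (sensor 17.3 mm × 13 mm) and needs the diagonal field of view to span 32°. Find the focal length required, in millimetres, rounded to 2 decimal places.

Sensor diagonal = √(17.3² + 13²) = √468.2900 ≈ 21.6400 mm.
From α = 2·arctan(d/2f) we get f = d / (2·tan(α/2)).
With d = 21.6400 mm and α/2 = 16°, tan(α/2) ≈ 0.28675, so f ≈ 21.6400 / 0.57349 ≈ 37.7338 mm.

37.73 mm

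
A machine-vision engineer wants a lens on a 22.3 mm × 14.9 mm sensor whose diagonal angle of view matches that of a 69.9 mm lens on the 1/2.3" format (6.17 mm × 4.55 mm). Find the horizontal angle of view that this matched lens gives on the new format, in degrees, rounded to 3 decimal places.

Sensor diagonal = √(6.17² + 4.55²) = √58.7714 ≈ 7.6663 mm.
Sensor diagonal = √(22.3² + 14.9²) = √719.3000 ≈ 26.8198 mm.
Equal diagonal AOV ⇒ f₂ = f₁ · 26.8198/7.6663 = 69.9 × 3.49842 ≈ 244.5396 mm.
Horizontal AOV on the new format = 2·arctan(22.3 / (2 × 244.5396)) = 2·arctan(0.04560) ≈ 5.2213°.

5.221°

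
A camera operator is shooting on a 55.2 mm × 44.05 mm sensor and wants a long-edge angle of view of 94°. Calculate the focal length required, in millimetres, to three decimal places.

25.737 mm

From α = 2·arctan(w/2f) we get f = w / (2·tan(α/2)).
With w = 55.2 mm and α/2 = 47°, tan(α/2) ≈ 1.07237, so f ≈ 55.2 / 2.14474 ≈ 25.7374 mm.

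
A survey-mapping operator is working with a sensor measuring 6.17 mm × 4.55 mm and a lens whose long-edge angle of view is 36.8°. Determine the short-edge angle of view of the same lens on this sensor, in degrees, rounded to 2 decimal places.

From the long-edge AOV: f = 6.17 / (2·tan(18.4°)) = 6.17 / 0.66531 ≈ 9.2739 mm.
Short-edge AOV = 2·arctan(4.55 / (2 × 9.2739)) = 2·arctan(0.24531) ≈ 27.5665°.

27.57°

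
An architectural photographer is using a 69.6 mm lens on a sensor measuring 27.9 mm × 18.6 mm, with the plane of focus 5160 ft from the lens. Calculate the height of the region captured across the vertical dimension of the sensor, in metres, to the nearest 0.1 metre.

dₒ: 5160 ft × 304.8 mm/ft = 1572767.95 mm.
Similar triangles through the lens centre give W/dₒ = h/dᵢ; with 1/f = 1/dₒ + 1/dᵢ this gives W = h·(dₒ − f)/f.
W = 18.6 mm × (1.57277e+06 − 69.6) / 69.6 = 18.6 × 22596.2407 ≈ 420290.076 mm = 420.29 m.

420.3 m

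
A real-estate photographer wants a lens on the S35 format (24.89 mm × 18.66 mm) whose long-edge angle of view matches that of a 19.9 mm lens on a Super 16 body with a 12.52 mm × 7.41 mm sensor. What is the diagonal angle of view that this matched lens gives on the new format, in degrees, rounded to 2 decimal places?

42.93°

Equal long-edge AOV ⇒ f₂ = f₁ · 24.89/12.52 = 19.9 × 1.98802 ≈ 39.5616 mm.
Sensor diagonal = √(24.89² + 18.66²) = √967.7077 ≈ 31.1080 mm.
Diagonal AOV on the new format = 2·arctan(31.1080 / (2 × 39.5616)) = 2·arctan(0.39316) ≈ 42.9255°.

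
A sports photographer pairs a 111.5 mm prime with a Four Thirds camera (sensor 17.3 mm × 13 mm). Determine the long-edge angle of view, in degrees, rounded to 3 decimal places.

8.872°

Angle of view α = 2·arctan(w/2f) with w = 17.3 mm and f = 111.5 mm.
w/2f = 0.07758; arctan(0.07758) ≈ 4.4360°, so α ≈ 8.8721°.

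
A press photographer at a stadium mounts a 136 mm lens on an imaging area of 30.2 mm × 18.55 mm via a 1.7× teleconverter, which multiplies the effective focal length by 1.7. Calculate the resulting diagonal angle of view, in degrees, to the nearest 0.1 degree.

8.8°

Effective focal length f = 136 × 1.7 = 231.2 mm.
Sensor diagonal = √(30.2² + 18.55²) = √1256.1425 ≈ 35.4421 mm.
α = 2·arctan(35.442 / (2 × 231.2)) = 2·arctan(0.07665) ≈ 8.7661°.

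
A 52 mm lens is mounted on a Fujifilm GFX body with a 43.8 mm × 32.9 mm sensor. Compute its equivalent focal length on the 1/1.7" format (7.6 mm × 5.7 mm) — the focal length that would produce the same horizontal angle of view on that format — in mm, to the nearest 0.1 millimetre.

9.0 mm

Equal angle of view means equal width/f ratio, so f₂ = f₁ · (width₂/width₁) = 52 × 7.6/43.8.
f₂ = 52 × 0.17352 ≈ 9.023 mm.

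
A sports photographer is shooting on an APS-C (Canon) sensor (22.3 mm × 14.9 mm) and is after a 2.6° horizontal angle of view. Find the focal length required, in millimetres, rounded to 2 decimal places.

From α = 2·arctan(w/2f) we get f = w / (2·tan(α/2)).
With w = 22.3 mm and α/2 = 1.3°, tan(α/2) ≈ 0.02269, so f ≈ 22.3 / 0.04539 ≈ 491.3372 mm.

491.34 mm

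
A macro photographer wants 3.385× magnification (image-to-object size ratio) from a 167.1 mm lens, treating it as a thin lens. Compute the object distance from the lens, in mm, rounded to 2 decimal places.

With m = dᵢ/dₒ and 1/f = 1/dₒ + 1/dᵢ, substituting dᵢ = m·dₒ gives 1/f = (1 + 1/m)/dₒ, hence dₒ = f·(1 + 1/m).
dₒ = 167.1 × (1 + 1/3.385) = 167.1 × 1.29542 ≈ 216.465 mm.

216.46 mm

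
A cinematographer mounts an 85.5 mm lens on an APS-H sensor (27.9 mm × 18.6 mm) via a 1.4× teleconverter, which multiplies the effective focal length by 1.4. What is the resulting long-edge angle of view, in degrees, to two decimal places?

Effective focal length f = 85.5 × 1.4 = 119.7 mm.
α = 2·arctan(27.9 / (2 × 119.7)) = 2·arctan(0.11654) ≈ 13.2947°.

13.29°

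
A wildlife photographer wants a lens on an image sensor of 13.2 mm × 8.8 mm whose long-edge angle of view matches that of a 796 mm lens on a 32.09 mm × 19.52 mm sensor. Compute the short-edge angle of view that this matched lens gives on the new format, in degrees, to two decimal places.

Equal long-edge AOV ⇒ f₂ = f₁ · 13.2/32.09 = 796 × 0.41134 ≈ 327.4291 mm.
Short-edge AOV on the new format = 2·arctan(8.8 / (2 × 327.4291)) = 2·arctan(0.01344) ≈ 1.5398°.

1.54°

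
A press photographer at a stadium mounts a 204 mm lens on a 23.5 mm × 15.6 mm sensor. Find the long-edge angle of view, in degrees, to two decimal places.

6.59°

Angle of view α = 2·arctan(w/2f) with w = 23.5 mm and f = 204 mm.
w/2f = 0.05760; arctan(0.05760) ≈ 3.2965°, so α ≈ 6.5930°.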